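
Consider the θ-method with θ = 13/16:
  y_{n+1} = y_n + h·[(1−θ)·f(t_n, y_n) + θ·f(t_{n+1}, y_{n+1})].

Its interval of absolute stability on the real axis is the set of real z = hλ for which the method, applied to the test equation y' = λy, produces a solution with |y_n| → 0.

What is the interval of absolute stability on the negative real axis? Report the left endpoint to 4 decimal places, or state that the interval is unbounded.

With y'=λy (z=hλ):
  y_{n+1} = y_n + z·[3/16·y_n + 13/16·y_{n+1}] ⇒ (1 − 13/16z)y_{n+1} = (1 + 3/16z)y_n
  ⇒ R(z) = (1 + 3/16z)/(1 − 13/16z).

Find x<0 with |R(x)|<1.
x=-1.5: |R|=0.3239
x=-2: |R|=0.2381
x=-10: |R|=0.0959
x=-100: |R|=0.2158
θ=13/16≥1/2 ⇒ |1+3/16x|<|1−13/16x| ∀x<0 ⇒ unbounded interval.

unbounded; (−∞, 0).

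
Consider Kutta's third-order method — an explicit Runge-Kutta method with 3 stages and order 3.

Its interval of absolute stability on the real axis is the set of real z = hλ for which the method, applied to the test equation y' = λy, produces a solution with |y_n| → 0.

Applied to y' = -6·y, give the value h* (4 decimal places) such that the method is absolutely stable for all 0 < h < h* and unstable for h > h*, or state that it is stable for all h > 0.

On y'=λy, z=hλ:
  order 3, 3-stage ⇒ R(z)=1+z+z^2/2+z^3/6
  (e.g. R(-1.41)=0.11685, |R|=0.11685)

Find x<0 with |R(x)|<1.
x=-1.41: |R|=0.1168
|R(-2.78)|=1.4966 |R(-2.31)|=0.6963 |R(-1.55)|=0.0306
Bisect:
  x_lo=-3.0626 |R|=2.1604  x_hi=-0.2149 |R|=0.8066
  mid=-1.63872 |R|=0.02946 →hi
  mid=-2.35065 |R|=0.75265 →hi
  mid=-2.70661 |R|=1.34840 →lo
  mid=-2.52863 |R|=1.02631 →lo
  mid=-2.43964 |R|=0.88378 →hi
  mid=-2.48414 |R|=0.95358 →hi
  mid=-2.50638 |R|=0.98957 →hi
  ...
  [-2.51281,-2.51264] ⇒ x*=-2.5127
Interval (-2.5127, 0).

(-2.5127,0); λ=-6 ⇒ h* = 0.4188.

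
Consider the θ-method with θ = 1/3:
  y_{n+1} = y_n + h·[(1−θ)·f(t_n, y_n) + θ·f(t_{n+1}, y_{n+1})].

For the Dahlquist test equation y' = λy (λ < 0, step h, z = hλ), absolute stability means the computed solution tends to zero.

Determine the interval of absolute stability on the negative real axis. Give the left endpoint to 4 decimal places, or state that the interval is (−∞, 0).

On y'=λy, z=hλ:
  y_{n+1} = y_n + z·[2/3·y_n + 1/3·y_{n+1}] ⇒ (1 − 1/3z)y_{n+1} = (1 + 2/3z)y_n
  ⇒ R(z) = (1 + 2/3z)/(1 − 1/3z).

Solve |R(x)|<1 on ℝ⁻.
x=-0.41: |R|=0.6393
R=−1: 1+2/3x = −1+1/3x ⇒ -1/3x=2 ⇒ x=2/(-1/3)=-6.0000
Confirm numerically:
  x=-4.012: |R|=0.71649 <1
  x=-3.635: |R|=0.64356 <1
  x=-2.530: |R|=0.37251 <1
  x=-2.426: |R|=0.34132 <1
  x=-6.546: |R|=1.05720 >1
  x=-6.327: |R|=1.03506 >1
  x=-6.151: |R|=1.01650 >1
Interval (-6.0000, 0).

z∈(-6.0000,0).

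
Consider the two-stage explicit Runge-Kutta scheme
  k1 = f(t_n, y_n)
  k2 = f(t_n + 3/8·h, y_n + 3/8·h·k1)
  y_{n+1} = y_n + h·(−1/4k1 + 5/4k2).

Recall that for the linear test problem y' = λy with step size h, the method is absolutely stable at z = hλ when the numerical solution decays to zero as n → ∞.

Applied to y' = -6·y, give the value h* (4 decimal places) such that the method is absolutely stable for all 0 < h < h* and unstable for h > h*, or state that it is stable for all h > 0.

Test eqn y'=λy, z=hλ:
  k1=λy_n ⇒ h·k1=z·y_n;  k2=λ(1+3/8z)y_n ⇒ h·k2=z(1+3/8z)y_n
  y_{n+1}/y_n = 1 − 1/4z + 5/4z(1+3/8z) = 1 + z + 15/32z²
  so R(z) = 1 + z + 15/32z².

Need |R(x)|<1, x<0.
x=-1.25: |R|=0.4824
R=1: x+15/32x²=0 ⇒ x=−32/15=-2.1333; min R=1−1/(4·15/32)=0.4667>−1
Confirm numerically:
  x=-1.993: |R|=0.86890 <1
  x=-1.990: |R|=0.86630 <1
  x=-1.321: |R|=0.49699 <1
  x=-2.543: |R|=1.48834 >1
  x=-2.497: |R|=1.42566 >1
  x=-2.297: |R|=1.17622 >1
Interval (-2.1333, 0).

(-2.1333,0); λ=-6 ⇒ h* = (32/15)/6 = 0.3556.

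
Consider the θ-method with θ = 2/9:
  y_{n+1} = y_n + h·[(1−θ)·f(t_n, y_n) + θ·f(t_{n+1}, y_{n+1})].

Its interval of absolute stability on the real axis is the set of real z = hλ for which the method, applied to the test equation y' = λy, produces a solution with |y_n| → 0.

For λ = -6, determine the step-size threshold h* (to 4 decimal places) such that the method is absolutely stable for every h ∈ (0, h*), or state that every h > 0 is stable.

Test eqn y'=λy, z=hλ:
  y_{n+1} = y_n + z·[7/9·y_n + 2/9·y_{n+1}] ⇒ (1 − 2/9z)y_{n+1} = (1 + 7/9z)y_n
  Hence R(z) = (1 + 7/9z)/(1 − 2/9z).

Need |R(x)|<1, x<0.
x=-1.19: |R|=0.0589
R=−1: 1+7/9x = −1+2/9x ⇒ -5/9x=2 ⇒ x=2/(-5/9)=-3.6000
Confirm numerically:
  x=-2.956: |R|=0.78407 <1
  x=-2.876: |R|=0.75461 <1
  x=-2.784: |R|=0.71993 <1
  x=-1.826: |R|=0.29893 <1
  x=-4.097: |R|=1.14453 >1
  x=-3.738: |R|=1.04188 >1
Interval (-3.6000, 0).

(-3.6000,0); λ=-6 ⇒ h* = (18/5)/6 = 0.6000.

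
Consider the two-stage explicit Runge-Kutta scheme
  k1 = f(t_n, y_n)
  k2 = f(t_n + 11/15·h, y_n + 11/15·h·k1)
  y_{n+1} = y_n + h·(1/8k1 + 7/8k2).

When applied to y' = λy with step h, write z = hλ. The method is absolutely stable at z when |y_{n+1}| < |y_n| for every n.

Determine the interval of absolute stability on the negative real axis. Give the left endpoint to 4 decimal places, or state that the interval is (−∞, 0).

Test eqn y'=λy, z=hλ:
  k1=λy_n ⇒ h·k1=z·y_n;  k2=λ(1+11/15z)y_n ⇒ h·k2=z(1+11/15z)y_n
  y_{n+1}/y_n = 1 + 1/8z + 7/8z(1+11/15z) = 1 + z + 77/120z²
  Hence R(z) = 1 + z + 77/120z².

Solve |R(x)|<1 on ℝ⁻.
x=-1.54: |R|=0.9818
R=1: x+77/120x²=0 ⇒ x=−120/77=-1.5584; min R=1−1/(4·77/120)=0.6104>−1
Confirm numerically:
  x=-1.407: |R|=0.86327 <1
  x=-1.367: |R|=0.83208 <1
  x=-1.199: |R|=0.72346 <1
  x=-0.718: |R|=0.61279 <1
  x=-2.038: |R|=1.62713 >1
  x=-2.014: |R|=1.58873 >1
  x=-1.583: |R|=1.02495 >1
Interval (-1.5584, 0).

z∈(-1.5584,0).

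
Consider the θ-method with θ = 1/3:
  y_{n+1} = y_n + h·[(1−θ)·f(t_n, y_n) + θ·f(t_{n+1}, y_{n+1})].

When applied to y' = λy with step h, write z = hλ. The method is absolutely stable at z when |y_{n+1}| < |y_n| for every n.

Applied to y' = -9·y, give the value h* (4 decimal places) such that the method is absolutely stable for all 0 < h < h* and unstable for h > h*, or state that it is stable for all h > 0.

(-6.0000,0); λ=-9 ⇒ h* = (6)/9 = 0.6667.

Set f=λy, z=hλ:
  y_{n+1} = y_n + z·[2/3·y_n + 1/3·y_{n+1}] ⇒ (1 − 1/3z)y_{n+1} = (1 + 2/3z)y_n
  ⇒ R(z) = (1 + 2/3z)/(1 − 1/3z).

Find x<0 with |R(x)|<1.
x=-1.13: |R|=0.1792
R=−1: 1+2/3x = −1+1/3x ⇒ -1/3x=2 ⇒ x=2/(-1/3)=-6.0000
Confirm numerically:
  x=-5.765: |R|=0.97319 <1
  x=-5.322: |R|=0.91853 <1
  x=-5.072: |R|=0.88503 <1
  x=-3.168: |R|=0.54086 <1
  x=-6.543: |R|=1.05690 >1
  x=-6.310: |R|=1.03330 >1
  x=-6.046: |R|=1.00509 >1
So |R|<1 on (-6.0000, 0).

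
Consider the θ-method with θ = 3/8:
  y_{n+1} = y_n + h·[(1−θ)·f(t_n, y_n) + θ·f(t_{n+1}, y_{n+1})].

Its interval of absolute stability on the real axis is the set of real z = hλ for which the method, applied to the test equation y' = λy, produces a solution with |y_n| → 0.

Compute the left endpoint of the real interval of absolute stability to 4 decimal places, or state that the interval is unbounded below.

z* = -8.0000.

On y'=λy, z=hλ:
  y_{n+1} = y_n + z·[5/8·y_n + 3/8·y_{n+1}] ⇒ (1 − 3/8z)y_{n+1} = (1 + 5/8z)y_n
  so R(z) = (1 + 5/8z)/(1 − 3/8z).

Need |R(x)|<1, x<0.
x=-0.71: |R|=0.4393
R=−1: 1+5/8x = −1+3/8x ⇒ -1/4x=2 ⇒ x=2/(-1/4)=-8.0000
Confirm numerically:
  x=-7.900: |R|=0.99369 <1
  x=-4.519: |R|=0.67704 <1
  x=-3.544: |R|=0.52168 <1
  x=-3.207: |R|=0.45599 <1
  x=-8.162: |R|=1.00997 >1
  x=-8.053: |R|=1.00330 >1
So |R|<1 on (-8.0000, 0).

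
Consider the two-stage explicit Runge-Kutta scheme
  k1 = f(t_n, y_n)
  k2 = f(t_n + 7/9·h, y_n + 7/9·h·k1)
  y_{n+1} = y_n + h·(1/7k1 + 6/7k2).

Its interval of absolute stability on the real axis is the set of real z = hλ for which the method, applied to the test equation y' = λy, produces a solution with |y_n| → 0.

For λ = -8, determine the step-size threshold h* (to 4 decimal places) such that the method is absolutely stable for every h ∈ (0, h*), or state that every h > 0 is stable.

With y'=λy (z=hλ):
  k1=λy_n ⇒ h·k1=z·y_n;  k2=λ(1+7/9z)y_n ⇒ h·k2=z(1+7/9z)y_n
  y_{n+1}/y_n = 1 + 1/7z + 6/7z(1+7/9z) = 1 + z + 2/3z²
  R(z) = 1 + z + 2/3z².

Need |R(x)|<1, x<0.
x=-1.62: |R|=1.1296
R=1: x+2/3x²=0 ⇒ x=−3/2=-1.5000; min R=1−1/(4·2/3)=0.6250>−1
Confirm numerically:
  x=-1.265: |R|=0.80182 <1
  x=-1.214: |R|=0.76853 <1
  x=-0.884: |R|=0.63697 <1
  x=-2.074: |R|=1.79365 >1
  x=-1.792: |R|=1.34884 >1
  x=-1.551: |R|=1.05273 >1
Stable set (-1.5000, 0).

(-1.5000,0); λ=-8 ⇒ h* = (3/2)/8 = 0.1875.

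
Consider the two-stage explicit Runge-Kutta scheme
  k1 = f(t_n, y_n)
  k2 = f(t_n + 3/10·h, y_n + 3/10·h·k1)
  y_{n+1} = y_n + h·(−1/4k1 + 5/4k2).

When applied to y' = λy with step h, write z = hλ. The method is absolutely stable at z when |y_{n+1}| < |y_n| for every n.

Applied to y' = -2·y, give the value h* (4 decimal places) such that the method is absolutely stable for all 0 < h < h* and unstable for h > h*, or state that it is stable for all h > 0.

On y'=λy, z=hλ:
  k1=λy_n ⇒ h·k1=z·y_n;  k2=λ(1+3/10z)y_n ⇒ h·k2=z(1+3/10z)y_n
  y_{n+1}/y_n = 1 − 1/4z + 5/4z(1+3/10z) = 1 + z + 3/8z²
  R(z) = 1 + z + 3/8z².

Need |R(x)|<1, x<0.
x=-0.87: |R|=0.4138
R=1: x+3/8x²=0 ⇒ x=−8/3=-2.6667; min R=1−1/(4·3/8)=0.3333>−1
Confirm numerically:
  x=-2.475: |R|=0.82211 <1
  x=-1.749: |R|=0.39813 <1
  x=-1.410: |R|=0.33554 <1
  x=-3.099: |R|=1.50243 >1
  x=-3.058: |R|=1.44876 >1
  x=-2.843: |R|=1.18799 >1
So |R|<1 on (-2.6667, 0).

(-2.6667,0); λ=-2 ⇒ h* = (8/3)/2 = 1.3333.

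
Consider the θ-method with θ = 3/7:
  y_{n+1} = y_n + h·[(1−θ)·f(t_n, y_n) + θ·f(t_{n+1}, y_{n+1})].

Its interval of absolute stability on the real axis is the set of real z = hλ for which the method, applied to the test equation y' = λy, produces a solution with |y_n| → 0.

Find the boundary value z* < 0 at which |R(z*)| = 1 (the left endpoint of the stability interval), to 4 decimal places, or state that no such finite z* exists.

On y'=λy, z=hλ:
  y_{n+1} = y_n + z·[4/7·y_n + 3/7·y_{n+1}] ⇒ (1 − 3/7z)y_{n+1} = (1 + 4/7z)y_n
  ⇒ R(z) = (1 + 4/7z)/(1 − 3/7z).

Boundary: |R(x)|=1, x<0.
x=-1.76: |R|=0.0033
R=−1: 1+4/7x = −1+3/7x ⇒ -1/7x=2 ⇒ x=2/(-1/7)=-14.0000
Confirm numerically:
  x=-13.406: |R|=0.98742 <1
  x=-12.222: |R|=0.95928 <1
  x=-11.424: |R|=0.93758 <1
  x=-14.410: |R|=1.00816 >1
  x=-14.325: |R|=1.00650 >1
Interval (-14.0000, 0).

z* = -14.0000.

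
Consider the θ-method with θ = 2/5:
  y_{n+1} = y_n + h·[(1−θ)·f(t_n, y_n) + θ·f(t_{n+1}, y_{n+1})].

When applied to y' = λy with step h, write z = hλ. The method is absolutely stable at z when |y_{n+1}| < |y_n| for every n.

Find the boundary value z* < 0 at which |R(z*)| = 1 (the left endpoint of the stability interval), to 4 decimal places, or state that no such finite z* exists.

Set f=λy, z=hλ:
  y_{n+1} = y_n + z·[3/5·y_n + 2/5·y_{n+1}] ⇒ (1 − 2/5z)y_{n+1} = (1 + 3/5z)y_n
  R(z) = (1 + 3/5z)/(1 − 2/5z).

Need |R(x)|<1, x<0.
x=-0.56: |R|=0.5425
R=−1: 1+3/5x = −1+2/5x ⇒ -1/5x=2 ⇒ x=2/(-1/5)=-10.0000
Confirm numerically:
  x=-9.457: |R|=0.97729 <1
  x=-7.526: |R|=0.87662 <1
  x=-4.867: |R|=0.65162 <1
  x=-10.073: |R|=1.00290 >1
  x=-10.068: |R|=1.00271 >1
So |R|<1 on (-10.0000, 0).

z* = -10.0000.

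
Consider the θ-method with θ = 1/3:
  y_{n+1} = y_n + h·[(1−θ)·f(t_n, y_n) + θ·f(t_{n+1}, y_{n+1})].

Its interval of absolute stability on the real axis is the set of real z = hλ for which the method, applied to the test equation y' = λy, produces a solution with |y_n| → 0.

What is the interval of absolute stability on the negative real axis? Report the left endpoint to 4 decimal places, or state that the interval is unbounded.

(-6.0000, 0).

With y'=λy (z=hλ):
  y_{n+1} = y_n + z·[2/3·y_n + 1/3·y_{n+1}] ⇒ (1 − 1/3z)y_{n+1} = (1 + 2/3z)y_n
  so R(z) = (1 + 2/3z)/(1 − 1/3z).

Find x<0 with |R(x)|<1.
x=-0.85: |R|=0.3377
R=−1: 1+2/3x = −1+1/3x ⇒ -1/3x=2 ⇒ x=2/(-1/3)=-6.0000
Confirm numerically:
  x=-4.953: |R|=0.86835 <1
  x=-3.874: |R|=0.69072 <1
  x=-3.702: |R|=0.65712 <1
  x=-3.022: |R|=0.50548 <1
  x=-6.286: |R|=1.03080 >1
  x=-6.280: |R|=1.03017 >1
So |R|<1 on (-6.0000, 0).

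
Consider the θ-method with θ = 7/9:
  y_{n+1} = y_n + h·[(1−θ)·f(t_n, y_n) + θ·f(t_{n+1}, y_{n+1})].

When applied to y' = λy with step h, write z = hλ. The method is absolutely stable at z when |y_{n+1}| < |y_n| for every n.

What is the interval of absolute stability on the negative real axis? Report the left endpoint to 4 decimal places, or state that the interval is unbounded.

On y'=λy, z=hλ:
  y_{n+1} = y_n + z·[2/9·y_n + 7/9·y_{n+1}] ⇒ (1 − 7/9z)y_{n+1} = (1 + 2/9z)y_n
  ⇒ R(z) = (1 + 2/9z)/(1 − 7/9z).

Need |R(x)|<1, x<0.
x=-0.42: |R|=0.6834
x=-2: |R|=0.2174
x=-10: |R|=0.1392
x=-100: |R|=0.2694
θ=7/9≥1/2 ⇒ |1+2/9x|<|1−7/9x| ∀x<0 ⇒ unbounded interval.

(−∞, 0) — no finite endpoint.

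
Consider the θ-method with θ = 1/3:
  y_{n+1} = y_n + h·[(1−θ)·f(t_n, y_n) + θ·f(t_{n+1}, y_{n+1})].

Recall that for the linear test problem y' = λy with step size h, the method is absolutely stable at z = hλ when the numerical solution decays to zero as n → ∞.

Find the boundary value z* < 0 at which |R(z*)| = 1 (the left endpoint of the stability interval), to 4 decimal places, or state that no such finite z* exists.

On y'=λy, z=hλ:
  y_{n+1} = y_n + z·[2/3·y_n + 1/3·y_{n+1}] ⇒ (1 − 1/3z)y_{n+1} = (1 + 2/3z)y_n
  R(z) = (1 + 2/3z)/(1 − 1/3z).

Find x<0 with |R(x)|<1.
x=-1.29: |R|=0.0979
R=−1: 1+2/3x = −1+1/3x ⇒ -1/3x=2 ⇒ x=2/(-1/3)=-6.0000
Confirm numerically:
  x=-5.260: |R|=0.91041 <1
  x=-4.437: |R|=0.78983 <1
  x=-4.163: |R|=0.74354 <1
  x=-2.997: |R|=0.49925 <1
  x=-6.557: |R|=1.05828 >1
  x=-6.423: |R|=1.04489 >1
  x=-6.034: |R|=1.00376 >1
So |R|<1 on (-6.0000, 0).

left endpoint -6.0000.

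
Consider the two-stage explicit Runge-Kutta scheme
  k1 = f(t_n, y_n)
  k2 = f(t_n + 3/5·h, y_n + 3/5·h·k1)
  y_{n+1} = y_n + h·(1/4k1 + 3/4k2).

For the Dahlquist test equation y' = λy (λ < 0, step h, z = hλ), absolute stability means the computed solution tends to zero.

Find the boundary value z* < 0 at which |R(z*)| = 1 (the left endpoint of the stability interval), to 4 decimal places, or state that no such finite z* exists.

z* = -2.2222.

With y'=λy (z=hλ):
  k1=λy_n ⇒ h·k1=z·y_n;  k2=λ(1+3/5z)y_n ⇒ h·k2=z(1+3/5z)y_n
  y_{n+1}/y_n = 1 + 1/4z + 3/4z(1+3/5z) = 1 + z + 9/20z²
  Hence R(z) = 1 + z + 9/20z².

Solve |R(x)|<1 on ℝ⁻.
x=-0.93: |R|=0.4592
R=1: x+9/20x²=0 ⇒ x=−20/9=-2.2222; min R=1−1/(4·9/20)=0.4444>−1
Confirm numerically:
  x=-2.043: |R|=0.83523 <1
  x=-2.037: |R|=0.83022 <1
  x=-1.651: |R|=0.57561 <1
  x=-1.353: |R|=0.47077 <1
  x=-2.820: |R|=1.75858 >1
  x=-2.649: |R|=1.50874 >1
So |R|<1 on (-2.2222, 0).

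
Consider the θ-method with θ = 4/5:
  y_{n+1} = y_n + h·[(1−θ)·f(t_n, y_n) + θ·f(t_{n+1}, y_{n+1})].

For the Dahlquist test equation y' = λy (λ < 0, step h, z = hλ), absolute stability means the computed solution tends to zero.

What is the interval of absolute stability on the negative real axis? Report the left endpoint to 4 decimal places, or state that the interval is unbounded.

interval (−∞, 0).

On y'=λy, z=hλ:
  y_{n+1} = y_n + z·[1/5·y_n + 4/5·y_{n+1}] ⇒ (1 − 4/5z)y_{n+1} = (1 + 1/5z)y_n
  R(z) = (1 + 1/5z)/(1 − 4/5z).

Boundary: |R(x)|=1, x<0.
x=-0.85: |R|=0.4940
x=-2: |R|=0.2308
x=-10: |R|=0.1111
x=-100: |R|=0.2346
θ=4/5≥1/2 ⇒ |1+1/5x|<|1−4/5x| ∀x<0 ⇒ stable on all of ℝ⁻.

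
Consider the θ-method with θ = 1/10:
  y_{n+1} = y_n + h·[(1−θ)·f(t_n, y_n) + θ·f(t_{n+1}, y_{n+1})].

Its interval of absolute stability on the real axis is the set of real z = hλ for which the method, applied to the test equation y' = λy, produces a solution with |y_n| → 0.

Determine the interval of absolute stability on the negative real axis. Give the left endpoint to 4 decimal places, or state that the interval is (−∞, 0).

On y'=λy, z=hλ:
  y_{n+1} = y_n + z·[9/10·y_n + 1/10·y_{n+1}] ⇒ (1 − 1/10z)y_{n+1} = (1 + 9/10z)y_n
  R(z) = (1 + 9/10z)/(1 − 1/10z).

Boundary: |R(x)|=1, x<0.
x=-0.48: |R|=0.5420
R=−1: 1+9/10x = −1+1/10x ⇒ -4/5x=2 ⇒ x=2/(-4/5)=-2.5000
Confirm numerically:
  x=-2.200: |R|=0.80328 <1
  x=-2.001: |R|=0.66736 <1
  x=-1.588: |R|=0.37038 <1
  x=-1.123: |R|=0.00962 <1
  x=-2.568: |R|=1.04328 >1
  x=-2.532: |R|=1.02043 >1
Stable set (-2.5000, 0).

z∈(-2.5000,0).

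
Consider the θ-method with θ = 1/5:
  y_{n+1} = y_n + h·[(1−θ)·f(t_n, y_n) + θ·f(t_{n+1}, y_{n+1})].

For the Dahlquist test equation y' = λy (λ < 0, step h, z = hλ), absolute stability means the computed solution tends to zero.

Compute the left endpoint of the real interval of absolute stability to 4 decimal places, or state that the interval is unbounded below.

z* = -3.3333.

On y'=λy, z=hλ:
  y_{n+1} = y_n + z·[4/5·y_n + 1/5·y_{n+1}] ⇒ (1 − 1/5z)y_{n+1} = (1 + 4/5z)y_n
  so R(z) = (1 + 4/5z)/(1 − 1/5z).

Need |R(x)|<1, x<0.
x=-1: |R|=0.1667
R=−1: 1+4/5x = −1+1/5x ⇒ -3/5x=2 ⇒ x=2/(-3/5)=-3.3333
Confirm numerically:
  x=-2.295: |R|=0.57300 <1
  x=-2.199: |R|=0.52730 <1
  x=-1.770: |R|=0.30724 <1
  x=-3.927: |R|=1.19951 >1
  x=-3.894: |R|=1.18912 >1
  x=-3.374: |R|=1.01457 >1
So |R|<1 on (-3.3333, 0).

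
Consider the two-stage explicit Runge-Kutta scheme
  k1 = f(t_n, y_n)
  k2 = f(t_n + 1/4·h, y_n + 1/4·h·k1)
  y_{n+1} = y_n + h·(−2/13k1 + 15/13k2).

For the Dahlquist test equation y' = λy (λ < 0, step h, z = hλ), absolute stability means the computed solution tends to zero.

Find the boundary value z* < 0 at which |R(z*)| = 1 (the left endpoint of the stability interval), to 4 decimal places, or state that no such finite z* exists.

z* = -3.4667.

Set f=λy, z=hλ:
  k1=λy_n ⇒ h·k1=z·y_n;  k2=λ(1+1/4z)y_n ⇒ h·k2=z(1+1/4z)y_n
  y_{n+1}/y_n = 1 − 2/13z + 15/13z(1+1/4z) = 1 + z + 15/52z²
  so R(z) = 1 + z + 15/52z².

Find x<0 with |R(x)|<1.
x=-1.43: |R|=0.1599
R=1: x+15/52x²=0 ⇒ x=−52/15=-3.4667; min R=1−1/(4·15/52)=0.1333>−1
Confirm numerically:
  x=-3.392: |R|=0.92694 <1
  x=-2.922: |R|=0.54091 <1
  x=-2.489: |R|=0.29805 <1
  x=-2.157: |R|=0.18511 <1
  x=-4.032: |R|=1.65753 >1
  x=-3.745: |R|=1.30068 >1
  x=-3.527: |R|=1.06138 >1
Stable set (-3.4667, 0).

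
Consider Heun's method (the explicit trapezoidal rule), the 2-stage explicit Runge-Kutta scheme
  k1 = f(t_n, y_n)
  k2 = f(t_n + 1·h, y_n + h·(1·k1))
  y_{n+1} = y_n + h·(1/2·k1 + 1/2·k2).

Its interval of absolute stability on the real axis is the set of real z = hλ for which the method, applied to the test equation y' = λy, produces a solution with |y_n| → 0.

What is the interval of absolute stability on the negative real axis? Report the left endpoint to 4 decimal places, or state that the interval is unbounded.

z∈(-2.0000,0).

Test eqn y'=λy, z=hλ:
  order 2, 2-stage ⇒ R(z)=1+z+z^2/2
  (e.g. R(-0.46)=0.64580, |R|=0.64580)

Need |R(x)|<1, x<0.
x=-0.46: |R|=0.6458
|R(-2.3)|=1.3450 |R(-2.17)|=1.1845 |R(-1.76)|=0.7888
Bisect:
  x_lo=-2.7916 |R|=2.1050  x_hi=-0.0884 |R|=0.9155
  mid=-1.44003 |R|=0.59681 →hi
  mid=-2.11583 |R|=1.12253 →lo
  mid=-1.77793 |R|=0.80259 →hi
  mid=-1.94688 |R|=0.94829 →hi
  mid=-2.03135 |R|=1.03184 →lo
  mid=-1.98912 |R|=0.98917 →hi
  mid=-2.01023 |R|=1.01029 →lo
  mid=-1.99967 |R|=0.99967 →hi
  mid=-2.00495 |R|=1.00497 →lo
  ...
  [-2.00000,-1.99984] ⇒ x*=-2.0000
Interval (-2.0000, 0).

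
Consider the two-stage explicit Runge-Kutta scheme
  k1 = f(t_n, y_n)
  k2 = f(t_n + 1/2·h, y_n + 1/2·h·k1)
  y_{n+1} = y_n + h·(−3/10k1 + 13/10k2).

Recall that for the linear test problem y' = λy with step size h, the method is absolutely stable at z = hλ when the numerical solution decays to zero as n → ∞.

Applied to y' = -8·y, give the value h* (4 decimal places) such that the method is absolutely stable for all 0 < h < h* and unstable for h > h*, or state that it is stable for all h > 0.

With y'=λy (z=hλ):
  k1=λy_n ⇒ h·k1=z·y_n;  k2=λ(1+1/2z)y_n ⇒ h·k2=z(1+1/2z)y_n
  y_{n+1}/y_n = 1 − 3/10z + 13/10z(1+1/2z) = 1 + z + 13/20z²
  ⇒ R(z) = 1 + z + 13/20z².

Solve |R(x)|<1 on ℝ⁻.
x=-0.73: |R|=0.6164
R=1: x+13/20x²=0 ⇒ x=−20/13=-1.5385; min R=1−1/(4·13/20)=0.6154>−1
Confirm numerically:
  x=-0.961: |R|=0.63929 <1
  x=-0.895: |R|=0.62567 <1
  x=-0.705: |R|=0.61807 <1
  x=-2.098: |R|=1.76304 >1
  x=-2.025: |R|=1.64041 >1
  x=-1.936: |R|=1.50026 >1
Interval (-1.5385, 0).

(-1.5385,0); λ=-8 ⇒ h* = (20/13)/8 = 0.1923.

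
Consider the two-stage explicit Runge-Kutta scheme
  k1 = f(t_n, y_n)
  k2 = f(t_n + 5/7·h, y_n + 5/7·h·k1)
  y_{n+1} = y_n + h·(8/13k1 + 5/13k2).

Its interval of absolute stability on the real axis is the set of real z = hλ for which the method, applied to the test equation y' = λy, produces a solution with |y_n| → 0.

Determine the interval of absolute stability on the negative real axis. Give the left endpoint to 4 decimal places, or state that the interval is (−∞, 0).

Test eqn y'=λy, z=hλ:
  k1=λy_n ⇒ h·k1=z·y_n;  k2=λ(1+5/7z)y_n ⇒ h·k2=z(1+5/7z)y_n
  y_{n+1}/y_n = 1 + 8/13z + 5/13z(1+5/7z) = 1 + z + 25/91z²
  ⇒ R(z) = 1 + z + 25/91z².

Find x<0 with |R(x)|<1.
x=-1.42: |R|=0.1340
R=1: x+25/91x²=0 ⇒ x=−91/25=-3.6400; min R=1−1/(4·25/91)=0.0900>−1
Confirm numerically:
  x=-2.893: |R|=0.40630 <1
  x=-2.529: |R|=0.22810 <1
  x=-2.226: |R|=0.13528 <1
  x=-2.115: |R|=0.11391 <1
  x=-3.957: |R|=1.34461 >1
  x=-3.745: |R|=1.10803 >1
Interval (-3.6400, 0).

(-3.6400, 0).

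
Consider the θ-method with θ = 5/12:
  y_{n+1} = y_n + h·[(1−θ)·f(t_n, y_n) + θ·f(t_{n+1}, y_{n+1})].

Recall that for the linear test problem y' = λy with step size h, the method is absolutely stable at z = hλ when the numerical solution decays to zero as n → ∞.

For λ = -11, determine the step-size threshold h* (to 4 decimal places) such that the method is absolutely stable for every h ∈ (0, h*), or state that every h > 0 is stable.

(-12.0000,0); λ=-11 ⇒ h* = (12)/11 = 1.0909.

With y'=λy (z=hλ):
  y_{n+1} = y_n + z·[7/12·y_n + 5/12·y_{n+1}] ⇒ (1 − 5/12z)y_{n+1} = (1 + 7/12z)y_n
  ⇒ R(z) = (1 + 7/12z)/(1 − 5/12z).

Solve |R(x)|<1 on ℝ⁻.
x=-0.59: |R|=0.5264
R=−1: 1+7/12x = −1+5/12x ⇒ -1/6x=2 ⇒ x=2/(-1/6)=-12.0000
Confirm numerically:
  x=-11.311: |R|=0.97990 <1
  x=-10.258: |R|=0.94495 <1
  x=-7.583: |R|=0.82302 <1
  x=-12.472: |R|=1.01269 >1
  x=-12.367: |R|=1.00994 >1
Interval (-12.0000, 0).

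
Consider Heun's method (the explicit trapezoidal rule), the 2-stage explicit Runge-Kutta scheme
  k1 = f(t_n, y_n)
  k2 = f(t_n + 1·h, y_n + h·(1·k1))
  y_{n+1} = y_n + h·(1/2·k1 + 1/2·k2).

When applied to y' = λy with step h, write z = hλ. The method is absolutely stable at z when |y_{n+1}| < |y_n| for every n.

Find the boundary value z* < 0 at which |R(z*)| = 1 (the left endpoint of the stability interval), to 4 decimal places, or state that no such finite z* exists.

left endpoint -2.0000.

Set f=λy, z=hλ:
  order 2, 2-stage ⇒ R(z)=1+z+z^2/2
  (e.g. R(-1.08)=0.50320, |R|=0.50320)

Boundary: |R(x)|=1, x<0.
x=-1.08: |R|=0.5032
|R(-2.11)|=1.1160 |R(-1.81)|=0.8281 |R(-1.27)|=0.5364
Bisect:
  x_lo=-2.7114 |R|=1.9644  x_hi=-0.3336 |R|=0.7221
  mid=-1.52247 |R|=0.63649 →hi
  mid=-2.11693 |R|=1.12376 →lo
  mid=-1.81970 |R|=0.83595 →hi
  mid=-1.96831 |R|=0.96881 →hi
  mid=-2.04262 |R|=1.04353 →lo
  mid=-2.00547 |R|=1.00548 →lo
  mid=-1.98689 |R|=0.98698 →hi
  mid=-1.99618 |R|=0.99618 →hi
  mid=-2.00082 |R|=1.00082 →lo
  mid=-1.99850 |R|=0.99850 →hi
  ...
  [-2.00010,-1.99995] ⇒ x*=-2.0000
Stable set (-2.0000, 0).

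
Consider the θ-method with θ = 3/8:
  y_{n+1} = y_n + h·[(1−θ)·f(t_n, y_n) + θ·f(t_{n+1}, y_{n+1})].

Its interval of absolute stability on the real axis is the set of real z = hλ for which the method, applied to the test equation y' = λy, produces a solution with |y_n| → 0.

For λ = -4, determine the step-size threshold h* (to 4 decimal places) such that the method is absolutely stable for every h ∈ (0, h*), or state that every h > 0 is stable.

With y'=λy (z=hλ):
  y_{n+1} = y_n + z·[5/8·y_n + 3/8·y_{n+1}] ⇒ (1 − 3/8z)y_{n+1} = (1 + 5/8z)y_n
  R(z) = (1 + 5/8z)/(1 − 3/8z).

Boundary: |R(x)|=1, x<0.
x=-1.5: |R|=0.0400
R=−1: 1+5/8x = −1+3/8x ⇒ -1/4x=2 ⇒ x=2/(-1/4)=-8.0000
Confirm numerically:
  x=-7.820: |R|=0.98856 <1
  x=-7.631: |R|=0.97611 <1
  x=-6.408: |R|=0.88304 <1
  x=-8.293: |R|=1.01782 >1
  x=-8.232: |R|=1.01419 >1
  x=-8.155: |R|=1.00955 >1
Interval (-8.0000, 0).

(-8.0000,0); λ=-4 ⇒ h* = (8)/4 = 2.0000.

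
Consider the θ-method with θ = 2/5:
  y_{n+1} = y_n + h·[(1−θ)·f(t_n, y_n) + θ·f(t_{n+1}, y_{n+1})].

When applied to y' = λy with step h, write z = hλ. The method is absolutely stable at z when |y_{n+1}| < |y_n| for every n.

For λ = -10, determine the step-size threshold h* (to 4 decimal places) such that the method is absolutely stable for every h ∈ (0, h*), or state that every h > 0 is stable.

Test eqn y'=λy, z=hλ:
  y_{n+1} = y_n + z·[3/5·y_n + 2/5·y_{n+1}] ⇒ (1 − 2/5z)y_{n+1} = (1 + 3/5z)y_n
  ⇒ R(z) = (1 + 3/5z)/(1 − 2/5z).

Need |R(x)|<1, x<0.
x=-1.52: |R|=0.0547
R=−1: 1+3/5x = −1+2/5x ⇒ -1/5x=2 ⇒ x=2/(-1/5)=-10.0000
Confirm numerically:
  x=-8.758: |R|=0.94484 <1
  x=-6.700: |R|=0.82065 <1
  x=-4.787: |R|=0.64231 <1
  x=-4.149: |R|=0.56001 <1
  x=-10.475: |R|=1.01830 >1
  x=-10.428: |R|=1.01655 >1
  x=-10.262: |R|=1.01026 >1
So |R|<1 on (-10.0000, 0).

(-10.0000,0); λ=-10 ⇒ h* = (10)/10 = 1.0000.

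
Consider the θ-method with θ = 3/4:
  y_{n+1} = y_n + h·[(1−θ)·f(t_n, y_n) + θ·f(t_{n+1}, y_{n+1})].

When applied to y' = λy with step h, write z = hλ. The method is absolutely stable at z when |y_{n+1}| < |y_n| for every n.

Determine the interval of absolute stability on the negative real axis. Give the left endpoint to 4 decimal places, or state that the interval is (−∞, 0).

(−∞, 0) — no finite endpoint.

Set f=λy, z=hλ:
  y_{n+1} = y_n + z·[1/4·y_n + 3/4·y_{n+1}] ⇒ (1 − 3/4z)y_{n+1} = (1 + 1/4z)y_n
  R(z) = (1 + 1/4z)/(1 − 3/4z).

Boundary: |R(x)|=1, x<0.
x=-0.71: |R|=0.5367
x=-2: |R|=0.2000
x=-10: |R|=0.1765
x=-100: |R|=0.3158
θ=3/4≥1/2 ⇒ |1+1/4x|<|1−3/4x| ∀x<0 ⇒ unbounded interval.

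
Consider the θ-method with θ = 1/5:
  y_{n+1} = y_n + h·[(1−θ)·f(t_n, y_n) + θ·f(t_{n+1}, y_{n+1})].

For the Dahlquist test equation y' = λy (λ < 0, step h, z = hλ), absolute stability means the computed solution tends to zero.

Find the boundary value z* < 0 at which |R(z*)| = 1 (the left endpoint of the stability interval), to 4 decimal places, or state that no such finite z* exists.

left endpoint -3.3333.

On y'=λy, z=hλ:
  y_{n+1} = y_n + z·[4/5·y_n + 1/5·y_{n+1}] ⇒ (1 − 1/5z)y_{n+1} = (1 + 4/5z)y_n
  ⇒ R(z) = (1 + 4/5z)/(1 − 1/5z).

Find x<0 with |R(x)|<1.
x=-0.78: |R|=0.3253
R=−1: 1+4/5x = −1+1/5x ⇒ -3/5x=2 ⇒ x=2/(-3/5)=-3.3333
Confirm numerically:
  x=-2.704: |R|=0.75493 <1
  x=-2.105: |R|=0.48135 <1
  x=-1.734: |R|=0.28750 <1
  x=-1.394: |R|=0.09008 <1
  x=-3.838: |R|=1.17131 >1
  x=-3.745: |R|=1.14122 >1
So |R|<1 on (-3.3333, 0).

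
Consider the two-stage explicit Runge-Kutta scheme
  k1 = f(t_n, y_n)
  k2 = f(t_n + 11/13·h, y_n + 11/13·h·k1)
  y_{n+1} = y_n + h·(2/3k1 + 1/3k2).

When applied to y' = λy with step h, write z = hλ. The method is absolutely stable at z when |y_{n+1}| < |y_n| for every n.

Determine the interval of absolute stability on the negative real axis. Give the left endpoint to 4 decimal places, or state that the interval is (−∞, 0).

Test eqn y'=λy, z=hλ:
  k1=λy_n ⇒ h·k1=z·y_n;  k2=λ(1+11/13z)y_n ⇒ h·k2=z(1+11/13z)y_n
  y_{n+1}/y_n = 1 + 2/3z + 1/3z(1+11/13z) = 1 + z + 11/39z²
  so R(z) = 1 + z + 11/39z².

Solve |R(x)|<1 on ℝ⁻.
x=-0.66: |R|=0.4629
R=1: x+11/39x²=0 ⇒ x=−39/11=-3.5455; min R=1−1/(4·11/39)=0.1136>−1
Confirm numerically:
  x=-2.264: |R|=0.18171 <1
  x=-2.081: |R|=0.14044 <1
  x=-1.909: |R|=0.11887 <1
  x=-1.480: |R|=0.13781 <1
  x=-4.103: |R|=1.64522 >1
  x=-3.881: |R|=1.36730 >1
  x=-3.751: |R|=1.21746 >1
Stable set (-3.5455, 0).

(-3.5455, 0).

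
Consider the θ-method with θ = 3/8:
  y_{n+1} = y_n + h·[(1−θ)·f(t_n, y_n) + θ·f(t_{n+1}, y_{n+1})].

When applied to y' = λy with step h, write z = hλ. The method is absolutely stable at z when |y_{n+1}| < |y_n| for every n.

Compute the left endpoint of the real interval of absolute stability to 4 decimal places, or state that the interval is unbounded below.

z* = -8.0000.

Test eqn y'=λy, z=hλ:
  y_{n+1} = y_n + z·[5/8·y_n + 3/8·y_{n+1}] ⇒ (1 − 3/8z)y_{n+1} = (1 + 5/8z)y_n
  ⇒ R(z) = (1 + 5/8z)/(1 − 3/8z).

Boundary: |R(x)|=1, x<0.
x=-1.72: |R|=0.0456
R=−1: 1+5/8x = −1+3/8x ⇒ -1/4x=2 ⇒ x=2/(-1/4)=-8.0000
Confirm numerically:
  x=-6.788: |R|=0.91454 <1
  x=-6.210: |R|=0.86557 <1
  x=-5.104: |R|=0.75154 <1
  x=-8.596: |R|=1.03528 >1
  x=-8.515: |R|=1.03071 >1
  x=-8.362: |R|=1.02188 >1
Interval (-8.0000, 0).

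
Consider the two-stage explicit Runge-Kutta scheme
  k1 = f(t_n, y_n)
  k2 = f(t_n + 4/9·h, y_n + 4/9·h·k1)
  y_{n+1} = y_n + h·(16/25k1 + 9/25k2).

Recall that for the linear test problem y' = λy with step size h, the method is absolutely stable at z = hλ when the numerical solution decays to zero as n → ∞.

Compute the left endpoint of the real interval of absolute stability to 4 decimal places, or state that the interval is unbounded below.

z* = -6.2500.

Set f=λy, z=hλ:
  k1=λy_n ⇒ h·k1=z·y_n;  k2=λ(1+4/9z)y_n ⇒ h·k2=z(1+4/9z)y_n
  y_{n+1}/y_n = 1 + 16/25z + 9/25z(1+4/9z) = 1 + z + 4/25z²
  Hence R(z) = 1 + z + 4/25z².

Need |R(x)|<1, x<0.
x=-0.4: |R|=0.6256
R=1: x+4/25x²=0 ⇒ x=−25/4=-6.2500; min R=1−1/(4·4/25)=-0.5625>−1
Confirm numerically:
  x=-6.106: |R|=0.85932 <1
  x=-5.473: |R|=0.31960 <1
  x=-5.204: |R|=0.12906 <1
  x=-4.137: |R|=0.39864 <1
  x=-6.632: |R|=1.40535 >1
  x=-6.416: |R|=1.17041 >1
So |R|<1 on (-6.2500, 0).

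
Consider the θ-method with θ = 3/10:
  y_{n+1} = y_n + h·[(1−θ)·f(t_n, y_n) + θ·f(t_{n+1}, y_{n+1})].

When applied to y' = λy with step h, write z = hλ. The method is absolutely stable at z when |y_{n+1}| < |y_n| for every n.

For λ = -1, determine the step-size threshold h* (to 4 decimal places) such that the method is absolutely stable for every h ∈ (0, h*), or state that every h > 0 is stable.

On y'=λy, z=hλ:
  y_{n+1} = y_n + z·[7/10·y_n + 3/10·y_{n+1}] ⇒ (1 − 3/10z)y_{n+1} = (1 + 7/10z)y_n
  so R(z) = (1 + 7/10z)/(1 − 3/10z).

Find x<0 with |R(x)|<1.
x=-0.51: |R|=0.5577
R=−1: 1+7/10x = −1+3/10x ⇒ -2/5x=2 ⇒ x=2/(-2/5)=-5.0000
Confirm numerically:
  x=-4.363: |R|=0.88964 <1
  x=-4.229: |R|=0.86406 <1
  x=-4.024: |R|=0.82312 <1
  x=-3.119: |R|=0.61130 <1
  x=-5.354: |R|=1.05433 >1
  x=-5.144: |R|=1.02265 >1
  x=-5.096: |R|=1.01519 >1
Stable set (-5.0000, 0).

(-5.0000,0); λ=-1 ⇒ h* = (5)/1 = 5.0000.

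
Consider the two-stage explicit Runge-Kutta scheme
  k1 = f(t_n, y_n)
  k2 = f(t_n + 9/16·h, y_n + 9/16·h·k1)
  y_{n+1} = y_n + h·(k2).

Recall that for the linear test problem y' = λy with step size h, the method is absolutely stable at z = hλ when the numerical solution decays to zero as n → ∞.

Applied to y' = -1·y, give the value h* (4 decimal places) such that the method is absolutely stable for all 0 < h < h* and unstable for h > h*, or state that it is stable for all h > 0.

(-1.7778,0); λ=-1 ⇒ h* = (16/9)/1 = 1.7778.

On y'=λy, z=hλ:
  k1=λy_n ⇒ h·k1=z·y_n;  k2=λ(1+9/16z)y_n ⇒ h·k2=z(1+9/16z)y_n
  y_{n+1}/y_n = 1 + z(1+9/16z) = 1 + z + 9/16z²
  ⇒ R(z) = 1 + z + 9/16z².

Need |R(x)|<1, x<0.
x=-1.62: |R|=0.8562
R=1: x+9/16x²=0 ⇒ x=−16/9=-1.7778; min R=1−1/(4·9/16)=0.5556>−1
Confirm numerically:
  x=-1.737: |R|=0.96016 <1
  x=-1.668: |R|=0.89700 <1
  x=-1.473: |R|=0.74747 <1
  x=-2.143: |R|=1.44025 >1
  x=-2.131: |R|=1.42340 >1
So |R|<1 on (-1.7778, 0).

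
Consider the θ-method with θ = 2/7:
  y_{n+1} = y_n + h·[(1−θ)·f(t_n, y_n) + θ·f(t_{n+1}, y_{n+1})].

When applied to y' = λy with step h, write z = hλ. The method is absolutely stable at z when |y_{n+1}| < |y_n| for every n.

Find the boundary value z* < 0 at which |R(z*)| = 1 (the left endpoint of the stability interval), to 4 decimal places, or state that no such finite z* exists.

On y'=λy, z=hλ:
  y_{n+1} = y_n + z·[5/7·y_n + 2/7·y_{n+1}] ⇒ (1 − 2/7z)y_{n+1} = (1 + 5/7z)y_n
  R(z) = (1 + 5/7z)/(1 − 2/7z).

Need |R(x)|<1, x<0.
x=-1.08: |R|=0.1747
R=−1: 1+5/7x = −1+2/7x ⇒ -3/7x=2 ⇒ x=2/(-3/7)=-4.6667
Confirm numerically:
  x=-4.424: |R|=0.95406 <1
  x=-3.724: |R|=0.80426 <1
  x=-1.986: |R|=0.26704 <1
  x=-5.235: |R|=1.09760 >1
  x=-4.998: |R|=1.05848 >1
So |R|<1 on (-4.6667, 0).

z* = -4.6667.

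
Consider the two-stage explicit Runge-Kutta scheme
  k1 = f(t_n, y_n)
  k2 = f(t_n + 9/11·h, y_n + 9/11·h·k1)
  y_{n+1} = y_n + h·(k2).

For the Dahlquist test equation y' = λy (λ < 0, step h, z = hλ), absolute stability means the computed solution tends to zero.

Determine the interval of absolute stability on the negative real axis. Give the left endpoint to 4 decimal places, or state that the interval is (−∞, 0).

With y'=λy (z=hλ):
  k1=λy_n ⇒ h·k1=z·y_n;  k2=λ(1+9/11z)y_n ⇒ h·k2=z(1+9/11z)y_n
  y_{n+1}/y_n = 1 + z(1+9/11z) = 1 + z + 9/11z²
  Hence R(z) = 1 + z + 9/11z².

Solve |R(x)|<1 on ℝ⁻.
x=-1.41: |R|=1.2166
R=1: x+9/11x²=0 ⇒ x=−11/9=-1.2222; min R=1−1/(4·9/11)=0.6944>−1
Confirm numerically:
  x=-0.853: |R|=0.74232 <1
  x=-0.826: |R|=0.73223 <1
  x=-0.825: |R|=0.73188 <1
  x=-0.548: |R|=0.69770 <1
  x=-1.431: |R|=1.24444 >1
  x=-1.339: |R|=1.12794 >1
So |R|<1 on (-1.2222, 0).

z∈(-1.2222,0).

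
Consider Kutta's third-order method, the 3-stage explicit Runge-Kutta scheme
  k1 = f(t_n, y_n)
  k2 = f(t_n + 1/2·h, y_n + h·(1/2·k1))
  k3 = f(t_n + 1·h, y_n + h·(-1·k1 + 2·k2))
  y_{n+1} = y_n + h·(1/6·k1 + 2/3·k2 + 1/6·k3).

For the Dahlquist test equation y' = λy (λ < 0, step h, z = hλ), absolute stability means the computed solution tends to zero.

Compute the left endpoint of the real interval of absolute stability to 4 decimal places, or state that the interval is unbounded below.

z* = -2.5127.

With y'=λy (z=hλ):
  order 3, 3-stage ⇒ R(z)=1+z+z^2/2+z^3/6
  (e.g. R(-1.59)=0.00410, |R|=0.00410)

Find x<0 with |R(x)|<1.
x=-1.59: |R|=0.0041
|R(-1.85)|=0.1940 |R(-1.79)|=0.1438 |R(-1.22)|=0.2216
Bisect:
  x_lo=-2.8971 |R|=1.7532  x_hi=-0.1826 |R|=0.8330
  mid=-1.53987 |R|=0.03717 →hi
  mid=-2.21851 |R|=0.57745 →hi
  mid=-2.55782 |R|=1.07567 →lo
  mid=-2.38816 |R|=0.80658 →hi
  mid=-2.47299 |R|=0.93582 →hi
  mid=-2.51541 |R|=1.00438 →lo
  mid=-2.49420 |R|=0.96977 →hi
  mid=-2.50480 |R|=0.98699 →hi
  mid=-2.51011 |R|=0.99567 →hi
  ...
  [-2.51276,-2.51259] ⇒ x*=-2.5127
So |R|<1 on (-2.5127, 0).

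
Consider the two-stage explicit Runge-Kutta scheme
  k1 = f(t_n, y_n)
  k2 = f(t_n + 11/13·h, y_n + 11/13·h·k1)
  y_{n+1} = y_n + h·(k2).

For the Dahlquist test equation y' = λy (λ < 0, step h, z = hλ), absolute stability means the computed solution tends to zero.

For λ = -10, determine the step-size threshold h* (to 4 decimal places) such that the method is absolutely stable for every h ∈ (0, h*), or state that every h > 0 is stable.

With y'=λy (z=hλ):
  k1=λy_n ⇒ h·k1=z·y_n;  k2=λ(1+11/13z)y_n ⇒ h·k2=z(1+11/13z)y_n
  y_{n+1}/y_n = 1 + z(1+11/13z) = 1 + z + 11/13z²
  so R(z) = 1 + z + 11/13z².

Solve |R(x)|<1 on ℝ⁻.
x=-1.18: |R|=0.9982
R=1: x+11/13x²=0 ⇒ x=−13/11=-1.1818; min R=1−1/(4·11/13)=0.7045>−1
Confirm numerically:
  x=-1.124: |R|=0.94501 <1
  x=-1.030: |R|=0.86768 <1
  x=-1.011: |R|=0.85387 <1
  x=-0.659: |R|=0.70847 <1
  x=-1.650: |R|=1.65365 >1
  x=-1.461: |R|=1.34513 >1
Interval (-1.1818, 0).

(-1.1818,0); λ=-10 ⇒ h* = (13/11)/10 = 0.1182.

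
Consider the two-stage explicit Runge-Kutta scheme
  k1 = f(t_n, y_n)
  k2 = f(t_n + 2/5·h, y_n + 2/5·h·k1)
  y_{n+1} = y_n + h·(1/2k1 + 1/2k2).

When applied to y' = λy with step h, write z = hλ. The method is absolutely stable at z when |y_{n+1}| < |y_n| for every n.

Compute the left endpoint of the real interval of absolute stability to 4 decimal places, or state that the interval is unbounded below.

z* = -5.0000.

With y'=λy (z=hλ):
  k1=λy_n ⇒ h·k1=z·y_n;  k2=λ(1+2/5z)y_n ⇒ h·k2=z(1+2/5z)y_n
  y_{n+1}/y_n = 1 + 1/2z + 1/2z(1+2/5z) = 1 + z + 1/5z²
  ⇒ R(z) = 1 + z + 1/5z².

Boundary: |R(x)|=1, x<0.
x=-0.86: |R|=0.2879
R=1: x+1/5x²=0 ⇒ x=−5=-5.0000; min R=1−1/(4·1/5)=-0.2500>−1
Confirm numerically:
  x=-4.560: |R|=0.59872 <1
  x=-3.509: |R|=0.04638 <1
  x=-3.483: |R|=0.05674 <1
  x=-3.434: |R|=0.07553 <1
  x=-5.510: |R|=1.56202 >1
  x=-5.307: |R|=1.32585 >1
So |R|<1 on (-5.0000, 0).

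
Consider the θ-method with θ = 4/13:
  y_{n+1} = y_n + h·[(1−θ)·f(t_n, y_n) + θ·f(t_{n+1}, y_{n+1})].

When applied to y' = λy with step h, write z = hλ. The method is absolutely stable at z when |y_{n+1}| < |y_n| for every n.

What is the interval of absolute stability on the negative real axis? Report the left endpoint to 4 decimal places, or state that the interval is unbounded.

(-5.2000, 0).

Test eqn y'=λy, z=hλ:
  y_{n+1} = y_n + z·[9/13·y_n + 4/13·y_{n+1}] ⇒ (1 − 4/13z)y_{n+1} = (1 + 9/13z)y_n
  so R(z) = (1 + 9/13z)/(1 − 4/13z).

Need |R(x)|<1, x<0.
x=-0.32: |R|=0.7087
R=−1: 1+9/13x = −1+4/13x ⇒ -5/13x=2 ⇒ x=2/(-5/13)=-5.2000
Confirm numerically:
  x=-4.588: |R|=0.90240 <1
  x=-4.316: |R|=0.85395 <1
  x=-2.692: |R|=0.47240 <1
  x=-2.232: |R|=0.32324 <1
  x=-5.723: |R|=1.07286 >1
  x=-5.608: |R|=1.05758 >1
  x=-5.469: |R|=1.03857 >1
So |R|<1 on (-5.2000, 0).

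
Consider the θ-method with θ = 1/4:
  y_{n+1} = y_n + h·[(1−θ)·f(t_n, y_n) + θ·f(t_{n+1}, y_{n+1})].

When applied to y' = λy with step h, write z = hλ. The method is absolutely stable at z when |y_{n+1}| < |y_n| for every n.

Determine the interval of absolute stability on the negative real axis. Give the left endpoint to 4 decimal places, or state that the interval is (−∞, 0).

With y'=λy (z=hλ):
  y_{n+1} = y_n + z·[3/4·y_n + 1/4·y_{n+1}] ⇒ (1 − 1/4z)y_{n+1} = (1 + 3/4z)y_n
  ⇒ R(z) = (1 + 3/4z)/(1 − 1/4z).

Boundary: |R(x)|=1, x<0.
x=-1.79: |R|=0.2366
R=−1: 1+3/4x = −1+1/4x ⇒ -1/2x=2 ⇒ x=2/(-1/2)=-4.0000
Confirm numerically:
  x=-3.617: |R|=0.89944 <1
  x=-2.941: |R|=0.69486 <1
  x=-2.516: |R|=0.54451 <1
  x=-4.490: |R|=1.11543 >1
  x=-4.326: |R|=1.07831 >1
  x=-4.075: |R|=1.01858 >1
Interval (-4.0000, 0).

z∈(-4.0000,0).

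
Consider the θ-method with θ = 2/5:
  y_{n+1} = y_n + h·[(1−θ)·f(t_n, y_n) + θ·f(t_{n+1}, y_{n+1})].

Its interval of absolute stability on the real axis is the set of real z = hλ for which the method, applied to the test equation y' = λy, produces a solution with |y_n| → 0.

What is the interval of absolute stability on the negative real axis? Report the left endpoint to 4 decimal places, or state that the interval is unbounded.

z∈(-10.0000,0).

With y'=λy (z=hλ):
  y_{n+1} = y_n + z·[3/5·y_n + 2/5·y_{n+1}] ⇒ (1 − 2/5z)y_{n+1} = (1 + 3/5z)y_n
  Hence R(z) = (1 + 3/5z)/(1 − 2/5z).

Find x<0 with |R(x)|<1.
x=-1.78: |R|=0.0397
R=−1: 1+3/5x = −1+2/5x ⇒ -1/5x=2 ⇒ x=2/(-1/5)=-10.0000
Confirm numerically:
  x=-8.872: |R|=0.95040 <1
  x=-8.479: |R|=0.93073 <1
  x=-8.263: |R|=0.91931 <1
  x=-4.268: |R|=0.57654 <1
  x=-10.582: |R|=1.02224 >1
  x=-10.480: |R|=1.01849 >1
  x=-10.343: |R|=1.01335 >1
So |R|<1 on (-10.0000, 0).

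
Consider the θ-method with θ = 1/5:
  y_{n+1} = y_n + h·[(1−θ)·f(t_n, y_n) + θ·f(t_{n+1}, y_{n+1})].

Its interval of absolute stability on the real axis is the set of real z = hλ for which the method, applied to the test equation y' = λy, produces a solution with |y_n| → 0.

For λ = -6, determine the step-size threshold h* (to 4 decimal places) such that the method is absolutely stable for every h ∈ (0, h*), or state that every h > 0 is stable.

(-3.3333,0); λ=-6 ⇒ h* = (10/3)/6 = 0.5556.

Set f=λy, z=hλ:
  y_{n+1} = y_n + z·[4/5·y_n + 1/5·y_{n+1}] ⇒ (1 − 1/5z)y_{n+1} = (1 + 4/5z)y_n
  so R(z) = (1 + 4/5z)/(1 − 1/5z).

Find x<0 with |R(x)|<1.
x=-0.96: |R|=0.1946
R=−1: 1+4/5x = −1+1/5x ⇒ -3/5x=2 ⇒ x=2/(-3/5)=-3.3333
Confirm numerically:
  x=-3.023: |R|=0.88396 <1
  x=-2.376: |R|=0.61063 <1
  x=-2.218: |R|=0.53644 <1
  x=-1.392: |R|=0.08886 <1
  x=-3.588: |R|=1.08896 >1
  x=-3.501: |R|=1.05917 >1
Stable set (-3.3333, 0).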